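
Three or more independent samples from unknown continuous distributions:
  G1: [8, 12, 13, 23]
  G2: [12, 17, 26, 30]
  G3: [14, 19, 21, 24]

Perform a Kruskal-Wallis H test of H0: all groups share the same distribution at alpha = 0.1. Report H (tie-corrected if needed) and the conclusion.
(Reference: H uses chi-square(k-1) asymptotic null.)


Step 1: Combine all N = 12 observations and assign midranks.
sorted (value, group, rank): (8,G1,1), (12,G1,2.5), (12,G2,2.5), (13,G1,4), (14,G3,5), (17,G2,6), (19,G3,7), (21,G3,8), (23,G1,9), (24,G3,10), (26,G2,11), (30,G2,12)
Step 2: Sum ranks within each group.
R_1 = 16.5 (n_1 = 4)
R_2 = 31.5 (n_2 = 4)
R_3 = 30 (n_3 = 4)
Step 3: H = 12/(N(N+1)) * sum(R_i^2/n_i) - 3(N+1)
     = 12/(12*13) * (16.5^2/4 + 31.5^2/4 + 30^2/4) - 3*13
     = 0.076923 * 541.125 - 39
     = 2.625000.
Step 4: Ties present; correction factor C = 1 - 6/(12^3 - 12) = 0.996503. Corrected H = 2.625000 / 0.996503 = 2.634211.
Step 5: Under H0, H ~ chi^2(2); p-value = 0.267910.
Step 6: alpha = 0.1. fail to reject H0.

H = 2.6342, df = 2, p = 0.267910, fail to reject H0.


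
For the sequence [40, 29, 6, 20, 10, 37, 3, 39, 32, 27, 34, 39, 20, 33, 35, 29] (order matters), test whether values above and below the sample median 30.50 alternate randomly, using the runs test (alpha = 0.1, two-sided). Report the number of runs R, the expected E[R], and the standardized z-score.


Step 1: Compute median = 30.50; label A = above, B = below.
Labels in order: ABBBBABAABAABAAB  (n_A = 8, n_B = 8)
Step 2: Count runs R = 10.
Step 3: Under H0 (random ordering), E[R] = 2*n_A*n_B/(n_A+n_B) + 1 = 2*8*8/16 + 1 = 9.0000.
        Var[R] = 2*n_A*n_B*(2*n_A*n_B - n_A - n_B) / ((n_A+n_B)^2 * (n_A+n_B-1)) = 14336/3840 = 3.7333.
        SD[R] = 1.9322.
Step 4: Continuity-corrected z = (R - 0.5 - E[R]) / SD[R] = (10 - 0.5 - 9.0000) / 1.9322 = 0.2588.
Step 5: Two-sided p-value via normal approximation = 2*(1 - Phi(|z|)) = 0.795809.
Step 6: alpha = 0.1. fail to reject H0.

R = 10, z = 0.2588, p = 0.795809, fail to reject H0.


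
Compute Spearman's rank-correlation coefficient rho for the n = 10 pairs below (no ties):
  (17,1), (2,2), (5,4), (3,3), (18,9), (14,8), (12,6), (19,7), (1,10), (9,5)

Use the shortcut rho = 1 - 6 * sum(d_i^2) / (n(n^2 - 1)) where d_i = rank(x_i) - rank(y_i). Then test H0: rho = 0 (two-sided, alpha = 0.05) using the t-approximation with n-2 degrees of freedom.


Step 1: Rank x and y separately (midranks; no ties here).
rank(x): 17->8, 2->2, 5->4, 3->3, 18->9, 14->7, 12->6, 19->10, 1->1, 9->5
rank(y): 1->1, 2->2, 4->4, 3->3, 9->9, 8->8, 6->6, 7->7, 10->10, 5->5
Step 2: d_i = R_x(i) - R_y(i); compute d_i^2.
  (8-1)^2=49, (2-2)^2=0, (4-4)^2=0, (3-3)^2=0, (9-9)^2=0, (7-8)^2=1, (6-6)^2=0, (10-7)^2=9, (1-10)^2=81, (5-5)^2=0
sum(d^2) = 140.
Step 3: rho = 1 - 6*140 / (10*(10^2 - 1)) = 1 - 840/990 = 0.151515.
Step 4: Under H0, t = rho * sqrt((n-2)/(1-rho^2)) = 0.4336 ~ t(8).
Step 5: Two-sided p-value from the t-distribution with 8 df = 0.676065.
Step 6: alpha = 0.05. fail to reject H0.

rho = 0.1515, p = 0.676065, fail to reject H0 at alpha = 0.05.


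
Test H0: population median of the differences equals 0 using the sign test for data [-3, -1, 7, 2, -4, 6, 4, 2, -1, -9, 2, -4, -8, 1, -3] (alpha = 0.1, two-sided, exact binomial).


Step 1: Discard zero differences. Original n = 15; n_eff = number of nonzero differences = 15.
Nonzero differences (with sign): -3, -1, +7, +2, -4, +6, +4, +2, -1, -9, +2, -4, -8, +1, -3
Step 2: Count signs: positive = 7, negative = 8.
Step 3: Under H0: P(positive) = 0.5, so the number of positives S ~ Bin(15, 0.5).
Step 4: Two-sided exact p-value = sum of Bin(15,0.5) probabilities at or below the observed probability = 1.000000.
Step 5: alpha = 0.1. fail to reject H0.

n_eff = 15, pos = 7, neg = 8, p = 1.000000, fail to reject H0.


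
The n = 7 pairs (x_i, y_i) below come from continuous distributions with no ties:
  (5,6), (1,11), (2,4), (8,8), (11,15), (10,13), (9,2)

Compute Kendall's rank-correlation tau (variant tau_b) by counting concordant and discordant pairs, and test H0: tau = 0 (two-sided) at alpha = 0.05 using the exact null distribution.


Step 1: Enumerate the 21 unordered pairs (i,j) with i<j and classify each by sign(x_j-x_i) * sign(y_j-y_i).
  (1,2):dx=-4,dy=+5->D; (1,3):dx=-3,dy=-2->C; (1,4):dx=+3,dy=+2->C; (1,5):dx=+6,dy=+9->C
  (1,6):dx=+5,dy=+7->C; (1,7):dx=+4,dy=-4->D; (2,3):dx=+1,dy=-7->D; (2,4):dx=+7,dy=-3->D
  (2,5):dx=+10,dy=+4->C; (2,6):dx=+9,dy=+2->C; (2,7):dx=+8,dy=-9->D; (3,4):dx=+6,dy=+4->C
  (3,5):dx=+9,dy=+11->C; (3,6):dx=+8,dy=+9->C; (3,7):dx=+7,dy=-2->D; (4,5):dx=+3,dy=+7->C
  (4,6):dx=+2,dy=+5->C; (4,7):dx=+1,dy=-6->D; (5,6):dx=-1,dy=-2->C; (5,7):dx=-2,dy=-13->C
  (6,7):dx=-1,dy=-11->C
Step 2: C = 14, D = 7, total pairs = 21.
Step 3: tau = (C - D)/(n(n-1)/2) = (14 - 7)/21 = 0.333333.
Step 4: Exact two-sided p-value (enumerate n! = 5040 permutations of y under H0): p = 0.381349.
Step 5: alpha = 0.05. fail to reject H0.

tau_b = 0.3333 (C=14, D=7), p = 0.381349, fail to reject H0.


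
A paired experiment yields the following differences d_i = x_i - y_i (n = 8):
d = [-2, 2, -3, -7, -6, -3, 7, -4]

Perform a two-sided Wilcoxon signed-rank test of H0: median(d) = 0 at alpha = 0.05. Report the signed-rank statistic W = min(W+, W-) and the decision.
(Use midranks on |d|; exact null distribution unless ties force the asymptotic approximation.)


Step 1: Drop any zero differences (none here) and take |d_i|.
|d| = [2, 2, 3, 7, 6, 3, 7, 4]
Step 2: Midrank |d_i| (ties get averaged ranks).
ranks: |2|->1.5, |2|->1.5, |3|->3.5, |7|->7.5, |6|->6, |3|->3.5, |7|->7.5, |4|->5
Step 3: Attach original signs; sum ranks with positive sign and with negative sign.
W+ = 1.5 + 7.5 = 9
W- = 1.5 + 3.5 + 7.5 + 6 + 3.5 + 5 = 27
(Check: W+ + W- = 36 should equal n(n+1)/2 = 36.)
Step 4: Test statistic W = min(W+, W-) = 9.
Step 5: Ties in |d|, so use the tie-corrected normal approximation.
        E[W] = n(n+1)/4 = 8*9/4 = 18.
        Tie groups: |d|=2 (t=2), |d|=3 (t=2), |d|=7 (t=2); sum(t^3 - t) = 18.
        Var[W] = n(n+1)(2n+1)/24 - sum(t^3-t)/48 = 1224/24 - 18/48 = 50.625.
        z = (W - E[W]) / sqrt(Var[W]) = (9 - 18) / 7.1151 = -1.2649.
        Two-sided p = 2*Phi(z) = 0.205903.
Step 6: alpha = 0.05. fail to reject H0.

W+ = 9, W- = 27, W = min = 9, p = 0.205903, fail to reject H0.


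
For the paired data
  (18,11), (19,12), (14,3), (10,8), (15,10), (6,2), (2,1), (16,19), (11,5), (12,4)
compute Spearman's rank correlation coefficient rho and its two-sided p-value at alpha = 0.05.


Step 1: Rank x and y separately (midranks; no ties here).
rank(x): 18->9, 19->10, 14->6, 10->3, 15->7, 6->2, 2->1, 16->8, 11->4, 12->5
rank(y): 11->8, 12->9, 3->3, 8->6, 10->7, 2->2, 1->1, 19->10, 5->5, 4->4
Step 2: d_i = R_x(i) - R_y(i); compute d_i^2.
  (9-8)^2=1, (10-9)^2=1, (6-3)^2=9, (3-6)^2=9, (7-7)^2=0, (2-2)^2=0, (1-1)^2=0, (8-10)^2=4, (4-5)^2=1, (5-4)^2=1
sum(d^2) = 26.
Step 3: rho = 1 - 6*26 / (10*(10^2 - 1)) = 1 - 156/990 = 0.842424.
Step 4: Under H0, t = rho * sqrt((n-2)/(1-rho^2)) = 4.4222 ~ t(8).
Step 5: Two-sided p-value from the t-distribution with 8 df = 0.002220.
Step 6: alpha = 0.05. reject H0.

rho = 0.8424, p = 0.002220, reject H0 at alpha = 0.05.


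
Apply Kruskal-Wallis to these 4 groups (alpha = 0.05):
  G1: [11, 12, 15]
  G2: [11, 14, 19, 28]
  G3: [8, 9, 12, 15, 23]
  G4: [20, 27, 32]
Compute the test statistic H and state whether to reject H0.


Step 1: Combine all N = 15 observations and assign midranks.
sorted (value, group, rank): (8,G3,1), (9,G3,2), (11,G1,3.5), (11,G2,3.5), (12,G1,5.5), (12,G3,5.5), (14,G2,7), (15,G1,8.5), (15,G3,8.5), (19,G2,10), (20,G4,11), (23,G3,12), (27,G4,13), (28,G2,14), (32,G4,15)
Step 2: Sum ranks within each group.
R_1 = 17.5 (n_1 = 3)
R_2 = 34.5 (n_2 = 4)
R_3 = 29 (n_3 = 5)
R_4 = 39 (n_4 = 3)
Step 3: H = 12/(N(N+1)) * sum(R_i^2/n_i) - 3(N+1)
     = 12/(15*16) * (17.5^2/3 + 34.5^2/4 + 29^2/5 + 39^2/3) - 3*16
     = 0.050000 * 1074.85 - 48
     = 5.742292.
Step 4: Ties present; correction factor C = 1 - 18/(15^3 - 15) = 0.994643. Corrected H = 5.742292 / 0.994643 = 5.773220.
Step 5: Under H0, H ~ chi^2(3); p-value = 0.123180.
Step 6: alpha = 0.05. fail to reject H0.

H = 5.7732, df = 3, p = 0.123180, fail to reject H0.


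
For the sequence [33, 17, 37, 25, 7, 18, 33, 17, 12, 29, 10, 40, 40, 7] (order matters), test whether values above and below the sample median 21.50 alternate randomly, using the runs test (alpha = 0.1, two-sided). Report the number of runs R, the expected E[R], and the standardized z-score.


Step 1: Compute median = 21.50; label A = above, B = below.
Labels in order: ABAABBABBABAAB  (n_A = 7, n_B = 7)
Step 2: Count runs R = 10.
Step 3: Under H0 (random ordering), E[R] = 2*n_A*n_B/(n_A+n_B) + 1 = 2*7*7/14 + 1 = 8.0000.
        Var[R] = 2*n_A*n_B*(2*n_A*n_B - n_A - n_B) / ((n_A+n_B)^2 * (n_A+n_B-1)) = 8232/2548 = 3.2308.
        SD[R] = 1.7974.
Step 4: Continuity-corrected z = (R - 0.5 - E[R]) / SD[R] = (10 - 0.5 - 8.0000) / 1.7974 = 0.8345.
Step 5: Two-sided p-value via normal approximation = 2*(1 - Phi(|z|)) = 0.403986.
Step 6: alpha = 0.1. fail to reject H0.

R = 10, z = 0.8345, p = 0.403986, fail to reject H0.


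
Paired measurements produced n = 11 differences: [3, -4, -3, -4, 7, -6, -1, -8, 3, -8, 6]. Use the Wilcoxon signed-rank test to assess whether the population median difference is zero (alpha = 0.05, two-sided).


Step 1: Drop any zero differences (none here) and take |d_i|.
|d| = [3, 4, 3, 4, 7, 6, 1, 8, 3, 8, 6]
Step 2: Midrank |d_i| (ties get averaged ranks).
ranks: |3|->3, |4|->5.5, |3|->3, |4|->5.5, |7|->9, |6|->7.5, |1|->1, |8|->10.5, |3|->3, |8|->10.5, |6|->7.5
Step 3: Attach original signs; sum ranks with positive sign and with negative sign.
W+ = 3 + 9 + 3 + 7.5 = 22.5
W- = 5.5 + 3 + 5.5 + 7.5 + 1 + 10.5 + 10.5 = 43.5
(Check: W+ + W- = 66 should equal n(n+1)/2 = 66.)
Step 4: Test statistic W = min(W+, W-) = 22.5.
Step 5: Ties in |d|, so use the tie-corrected normal approximation.
        E[W] = n(n+1)/4 = 11*12/4 = 33.
        Tie groups: |d|=3 (t=3), |d|=4 (t=2), |d|=6 (t=2), |d|=8 (t=2); sum(t^3 - t) = 42.
        Var[W] = n(n+1)(2n+1)/24 - sum(t^3-t)/48 = 3036/24 - 42/48 = 125.625.
        z = (W - E[W]) / sqrt(Var[W]) = (22.5 - 33) / 11.2083 = -0.9368.
        Two-sided p = 2*Phi(z) = 0.348857.
Step 6: alpha = 0.05. fail to reject H0.

W+ = 22.5, W- = 43.5, W = min = 22.5, p = 0.348857, fail to reject H0.


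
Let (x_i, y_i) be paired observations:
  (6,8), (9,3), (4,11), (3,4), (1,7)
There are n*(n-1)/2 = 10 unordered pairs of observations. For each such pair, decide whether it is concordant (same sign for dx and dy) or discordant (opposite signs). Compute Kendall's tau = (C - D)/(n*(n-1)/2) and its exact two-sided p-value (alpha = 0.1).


Step 1: Enumerate the 10 unordered pairs (i,j) with i<j and classify each by sign(x_j-x_i) * sign(y_j-y_i).
  (1,2):dx=+3,dy=-5->D; (1,3):dx=-2,dy=+3->D; (1,4):dx=-3,dy=-4->C; (1,5):dx=-5,dy=-1->C
  (2,3):dx=-5,dy=+8->D; (2,4):dx=-6,dy=+1->D; (2,5):dx=-8,dy=+4->D; (3,4):dx=-1,dy=-7->C
  (3,5):dx=-3,dy=-4->C; (4,5):dx=-2,dy=+3->D
Step 2: C = 4, D = 6, total pairs = 10.
Step 3: tau = (C - D)/(n(n-1)/2) = (4 - 6)/10 = -0.200000.
Step 4: Exact two-sided p-value (enumerate n! = 120 permutations of y under H0): p = 0.816667.
Step 5: alpha = 0.1. fail to reject H0.

tau_b = -0.2000 (C=4, D=6), p = 0.816667, fail to reject H0.


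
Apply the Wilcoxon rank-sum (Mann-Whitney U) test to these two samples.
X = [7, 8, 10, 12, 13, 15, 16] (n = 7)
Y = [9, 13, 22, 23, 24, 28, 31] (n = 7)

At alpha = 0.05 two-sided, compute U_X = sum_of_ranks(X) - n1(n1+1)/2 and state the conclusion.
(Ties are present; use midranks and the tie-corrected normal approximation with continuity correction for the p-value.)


Step 1: Combine and sort all 14 observations; assign midranks.
sorted (value, group): (7,X), (8,X), (9,Y), (10,X), (12,X), (13,X), (13,Y), (15,X), (16,X), (22,Y), (23,Y), (24,Y), (28,Y), (31,Y)
ranks: 7->1, 8->2, 9->3, 10->4, 12->5, 13->6.5, 13->6.5, 15->8, 16->9, 22->10, 23->11, 24->12, 28->13, 31->14
Step 2: Rank sum for X: R1 = 1 + 2 + 4 + 5 + 6.5 + 8 + 9 = 35.5.
Step 3: U_X = R1 - n1(n1+1)/2 = 35.5 - 7*8/2 = 35.5 - 28 = 7.5.
       U_Y = n1*n2 - U_X = 49 - 7.5 = 41.5.
Step 4: Ties are present, so use the tie-corrected normal approximation (with continuity correction) for the p-value.
Step 5: p-value = 0.034806; compare to alpha = 0.05. reject H0.

U_X = 7.5, p = 0.034806, reject H0 at alpha = 0.05.


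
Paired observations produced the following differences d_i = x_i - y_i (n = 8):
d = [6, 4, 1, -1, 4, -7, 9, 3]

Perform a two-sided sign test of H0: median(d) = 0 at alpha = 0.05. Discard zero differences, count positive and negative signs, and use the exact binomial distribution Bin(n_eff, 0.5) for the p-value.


Step 1: Discard zero differences. Original n = 8; n_eff = number of nonzero differences = 8.
Nonzero differences (with sign): +6, +4, +1, -1, +4, -7, +9, +3
Step 2: Count signs: positive = 6, negative = 2.
Step 3: Under H0: P(positive) = 0.5, so the number of positives S ~ Bin(8, 0.5).
Step 4: Two-sided exact p-value = sum of Bin(8,0.5) probabilities at or below the observed probability = 0.289062.
Step 5: alpha = 0.05. fail to reject H0.

n_eff = 8, pos = 6, neg = 2, p = 0.289062, fail to reject H0.


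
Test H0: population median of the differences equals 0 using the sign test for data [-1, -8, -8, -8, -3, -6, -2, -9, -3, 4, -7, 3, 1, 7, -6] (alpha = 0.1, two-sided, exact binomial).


Step 1: Discard zero differences. Original n = 15; n_eff = number of nonzero differences = 15.
Nonzero differences (with sign): -1, -8, -8, -8, -3, -6, -2, -9, -3, +4, -7, +3, +1, +7, -6
Step 2: Count signs: positive = 4, negative = 11.
Step 3: Under H0: P(positive) = 0.5, so the number of positives S ~ Bin(15, 0.5).
Step 4: Two-sided exact p-value = sum of Bin(15,0.5) probabilities at or below the observed probability = 0.118469.
Step 5: alpha = 0.1. fail to reject H0.

n_eff = 15, pos = 4, neg = 11, p = 0.118469, fail to reject H0.


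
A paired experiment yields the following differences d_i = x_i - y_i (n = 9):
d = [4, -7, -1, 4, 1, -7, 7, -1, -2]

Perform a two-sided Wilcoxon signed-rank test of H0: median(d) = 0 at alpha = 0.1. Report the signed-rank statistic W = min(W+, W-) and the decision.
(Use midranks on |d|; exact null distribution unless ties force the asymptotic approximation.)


Step 1: Drop any zero differences (none here) and take |d_i|.
|d| = [4, 7, 1, 4, 1, 7, 7, 1, 2]
Step 2: Midrank |d_i| (ties get averaged ranks).
ranks: |4|->5.5, |7|->8, |1|->2, |4|->5.5, |1|->2, |7|->8, |7|->8, |1|->2, |2|->4
Step 3: Attach original signs; sum ranks with positive sign and with negative sign.
W+ = 5.5 + 5.5 + 2 + 8 = 21
W- = 8 + 2 + 8 + 2 + 4 = 24
(Check: W+ + W- = 45 should equal n(n+1)/2 = 45.)
Step 4: Test statistic W = min(W+, W-) = 21.
Step 5: Ties in |d|, so use the tie-corrected normal approximation.
        E[W] = n(n+1)/4 = 9*10/4 = 22.5.
        Tie groups: |d|=1 (t=3), |d|=4 (t=2), |d|=7 (t=3); sum(t^3 - t) = 54.
        Var[W] = n(n+1)(2n+1)/24 - sum(t^3-t)/48 = 1710/24 - 54/48 = 70.125.
        z = (W - E[W]) / sqrt(Var[W]) = (21 - 22.5) / 8.3741 = -0.1791.
        Two-sided p = 2*Phi(z) = 0.857840.
Step 6: alpha = 0.1. fail to reject H0.

W+ = 21, W- = 24, W = min = 21, p = 0.857840, fail to reject H0.


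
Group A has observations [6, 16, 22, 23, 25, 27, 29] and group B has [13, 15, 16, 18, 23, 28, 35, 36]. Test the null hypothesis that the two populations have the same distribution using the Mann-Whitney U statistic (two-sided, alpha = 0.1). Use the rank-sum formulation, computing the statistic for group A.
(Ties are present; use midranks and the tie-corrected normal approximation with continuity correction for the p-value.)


Step 1: Combine and sort all 15 observations; assign midranks.
sorted (value, group): (6,X), (13,Y), (15,Y), (16,X), (16,Y), (18,Y), (22,X), (23,X), (23,Y), (25,X), (27,X), (28,Y), (29,X), (35,Y), (36,Y)
ranks: 6->1, 13->2, 15->3, 16->4.5, 16->4.5, 18->6, 22->7, 23->8.5, 23->8.5, 25->10, 27->11, 28->12, 29->13, 35->14, 36->15
Step 2: Rank sum for X: R1 = 1 + 4.5 + 7 + 8.5 + 10 + 11 + 13 = 55.
Step 3: U_X = R1 - n1(n1+1)/2 = 55 - 7*8/2 = 55 - 28 = 27.
       U_Y = n1*n2 - U_X = 56 - 27 = 29.
Step 4: Ties are present, so use the tie-corrected normal approximation (with continuity correction) for the p-value.
Step 5: p-value = 0.953775; compare to alpha = 0.1. fail to reject H0.

U_X = 27, p = 0.953775, fail to reject H0 at alpha = 0.1.


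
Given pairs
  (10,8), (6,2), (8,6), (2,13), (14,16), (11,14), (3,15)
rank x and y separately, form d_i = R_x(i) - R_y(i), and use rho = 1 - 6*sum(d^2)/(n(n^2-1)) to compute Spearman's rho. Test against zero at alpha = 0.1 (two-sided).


Step 1: Rank x and y separately (midranks; no ties here).
rank(x): 10->5, 6->3, 8->4, 2->1, 14->7, 11->6, 3->2
rank(y): 8->3, 2->1, 6->2, 13->4, 16->7, 14->5, 15->6
Step 2: d_i = R_x(i) - R_y(i); compute d_i^2.
  (5-3)^2=4, (3-1)^2=4, (4-2)^2=4, (1-4)^2=9, (7-7)^2=0, (6-5)^2=1, (2-6)^2=16
sum(d^2) = 38.
Step 3: rho = 1 - 6*38 / (7*(7^2 - 1)) = 1 - 228/336 = 0.321429.
Step 4: Under H0, t = rho * sqrt((n-2)/(1-rho^2)) = 0.7590 ~ t(5).
Step 5: Two-sided p-value from the t-distribution with 5 df = 0.482072.
Step 6: alpha = 0.1. fail to reject H0.

rho = 0.3214, p = 0.482072, fail to reject H0 at alpha = 0.1.


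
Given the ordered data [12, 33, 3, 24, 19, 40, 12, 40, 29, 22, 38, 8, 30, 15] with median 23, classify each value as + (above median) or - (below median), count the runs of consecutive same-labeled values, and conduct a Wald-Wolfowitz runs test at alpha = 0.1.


Step 1: Compute median = 23; label A = above, B = below.
Labels in order: BABABABAABABAB  (n_A = 7, n_B = 7)
Step 2: Count runs R = 13.
Step 3: Under H0 (random ordering), E[R] = 2*n_A*n_B/(n_A+n_B) + 1 = 2*7*7/14 + 1 = 8.0000.
        Var[R] = 2*n_A*n_B*(2*n_A*n_B - n_A - n_B) / ((n_A+n_B)^2 * (n_A+n_B-1)) = 8232/2548 = 3.2308.
        SD[R] = 1.7974.
Step 4: Continuity-corrected z = (R - 0.5 - E[R]) / SD[R] = (13 - 0.5 - 8.0000) / 1.7974 = 2.5036.
Step 5: Two-sided p-value via normal approximation = 2*(1 - Phi(|z|)) = 0.012295.
Step 6: alpha = 0.1. reject H0.

R = 13, z = 2.5036, p = 0.012295, reject H0.


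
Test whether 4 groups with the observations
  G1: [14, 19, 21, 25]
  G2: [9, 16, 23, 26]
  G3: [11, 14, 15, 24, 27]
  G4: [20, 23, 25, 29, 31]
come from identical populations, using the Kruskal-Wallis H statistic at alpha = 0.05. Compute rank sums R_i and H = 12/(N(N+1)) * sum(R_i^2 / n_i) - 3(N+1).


Step 1: Combine all N = 18 observations and assign midranks.
sorted (value, group, rank): (9,G2,1), (11,G3,2), (14,G1,3.5), (14,G3,3.5), (15,G3,5), (16,G2,6), (19,G1,7), (20,G4,8), (21,G1,9), (23,G2,10.5), (23,G4,10.5), (24,G3,12), (25,G1,13.5), (25,G4,13.5), (26,G2,15), (27,G3,16), (29,G4,17), (31,G4,18)
Step 2: Sum ranks within each group.
R_1 = 33 (n_1 = 4)
R_2 = 32.5 (n_2 = 4)
R_3 = 38.5 (n_3 = 5)
R_4 = 67 (n_4 = 5)
Step 3: H = 12/(N(N+1)) * sum(R_i^2/n_i) - 3(N+1)
     = 12/(18*19) * (33^2/4 + 32.5^2/4 + 38.5^2/5 + 67^2/5) - 3*19
     = 0.035088 * 1730.56 - 57
     = 3.721491.
Step 4: Ties present; correction factor C = 1 - 18/(18^3 - 18) = 0.996904. Corrected H = 3.721491 / 0.996904 = 3.733049.
Step 5: Under H0, H ~ chi^2(3); p-value = 0.291770.
Step 6: alpha = 0.05. fail to reject H0.

H = 3.7330, df = 3, p = 0.291770, fail to reject H0.


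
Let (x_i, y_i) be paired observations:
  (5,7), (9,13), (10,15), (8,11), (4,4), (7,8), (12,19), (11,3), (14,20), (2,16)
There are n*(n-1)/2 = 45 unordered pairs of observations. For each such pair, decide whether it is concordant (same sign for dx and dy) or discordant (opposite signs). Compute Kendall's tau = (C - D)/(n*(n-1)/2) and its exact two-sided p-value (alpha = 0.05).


Step 1: Enumerate the 45 unordered pairs (i,j) with i<j and classify each by sign(x_j-x_i) * sign(y_j-y_i).
  (1,2):dx=+4,dy=+6->C; (1,3):dx=+5,dy=+8->C; (1,4):dx=+3,dy=+4->C; (1,5):dx=-1,dy=-3->C
  (1,6):dx=+2,dy=+1->C; (1,7):dx=+7,dy=+12->C; (1,8):dx=+6,dy=-4->D; (1,9):dx=+9,dy=+13->C
  (1,10):dx=-3,dy=+9->D; (2,3):dx=+1,dy=+2->C; (2,4):dx=-1,dy=-2->C; (2,5):dx=-5,dy=-9->C
  (2,6):dx=-2,dy=-5->C; (2,7):dx=+3,dy=+6->C; (2,8):dx=+2,dy=-10->D; (2,9):dx=+5,dy=+7->C
  (2,10):dx=-7,dy=+3->D; (3,4):dx=-2,dy=-4->C; (3,5):dx=-6,dy=-11->C; (3,6):dx=-3,dy=-7->C
  (3,7):dx=+2,dy=+4->C; (3,8):dx=+1,dy=-12->D; (3,9):dx=+4,dy=+5->C; (3,10):dx=-8,dy=+1->D
  (4,5):dx=-4,dy=-7->C; (4,6):dx=-1,dy=-3->C; (4,7):dx=+4,dy=+8->C; (4,8):dx=+3,dy=-8->D
  (4,9):dx=+6,dy=+9->C; (4,10):dx=-6,dy=+5->D; (5,6):dx=+3,dy=+4->C; (5,7):dx=+8,dy=+15->C
  (5,8):dx=+7,dy=-1->D; (5,9):dx=+10,dy=+16->C; (5,10):dx=-2,dy=+12->D; (6,7):dx=+5,dy=+11->C
  (6,8):dx=+4,dy=-5->D; (6,9):dx=+7,dy=+12->C; (6,10):dx=-5,dy=+8->D; (7,8):dx=-1,dy=-16->C
  (7,9):dx=+2,dy=+1->C; (7,10):dx=-10,dy=-3->C; (8,9):dx=+3,dy=+17->C; (8,10):dx=-9,dy=+13->D
  (9,10):dx=-12,dy=-4->C
Step 2: C = 32, D = 13, total pairs = 45.
Step 3: tau = (C - D)/(n(n-1)/2) = (32 - 13)/45 = 0.422222.
Step 4: Exact two-sided p-value (enumerate n! = 3628800 permutations of y under H0): p = 0.108313.
Step 5: alpha = 0.05. fail to reject H0.

tau_b = 0.4222 (C=32, D=13), p = 0.108313, fail to reject H0.


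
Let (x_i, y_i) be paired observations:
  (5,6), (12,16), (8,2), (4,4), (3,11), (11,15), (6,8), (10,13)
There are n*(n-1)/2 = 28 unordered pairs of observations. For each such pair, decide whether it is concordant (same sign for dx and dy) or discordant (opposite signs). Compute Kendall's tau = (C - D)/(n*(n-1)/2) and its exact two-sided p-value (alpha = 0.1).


Step 1: Enumerate the 28 unordered pairs (i,j) with i<j and classify each by sign(x_j-x_i) * sign(y_j-y_i).
  (1,2):dx=+7,dy=+10->C; (1,3):dx=+3,dy=-4->D; (1,4):dx=-1,dy=-2->C; (1,5):dx=-2,dy=+5->D
  (1,6):dx=+6,dy=+9->C; (1,7):dx=+1,dy=+2->C; (1,8):dx=+5,dy=+7->C; (2,3):dx=-4,dy=-14->C
  (2,4):dx=-8,dy=-12->C; (2,5):dx=-9,dy=-5->C; (2,6):dx=-1,dy=-1->C; (2,7):dx=-6,dy=-8->C
  (2,8):dx=-2,dy=-3->C; (3,4):dx=-4,dy=+2->D; (3,5):dx=-5,dy=+9->D; (3,6):dx=+3,dy=+13->C
  (3,7):dx=-2,dy=+6->D; (3,8):dx=+2,dy=+11->C; (4,5):dx=-1,dy=+7->D; (4,6):dx=+7,dy=+11->C
  (4,7):dx=+2,dy=+4->C; (4,8):dx=+6,dy=+9->C; (5,6):dx=+8,dy=+4->C; (5,7):dx=+3,dy=-3->D
  (5,8):dx=+7,dy=+2->C; (6,7):dx=-5,dy=-7->C; (6,8):dx=-1,dy=-2->C; (7,8):dx=+4,dy=+5->C
Step 2: C = 21, D = 7, total pairs = 28.
Step 3: tau = (C - D)/(n(n-1)/2) = (21 - 7)/28 = 0.500000.
Step 4: Exact two-sided p-value (enumerate n! = 40320 permutations of y under H0): p = 0.108681.
Step 5: alpha = 0.1. fail to reject H0.

tau_b = 0.5000 (C=21, D=7), p = 0.108681, fail to reject H0.


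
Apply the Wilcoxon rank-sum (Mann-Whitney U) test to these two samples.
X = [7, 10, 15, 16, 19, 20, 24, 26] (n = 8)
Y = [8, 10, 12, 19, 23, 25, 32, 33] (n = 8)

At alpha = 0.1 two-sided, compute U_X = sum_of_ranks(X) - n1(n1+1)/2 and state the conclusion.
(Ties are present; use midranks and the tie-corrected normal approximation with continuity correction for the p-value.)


Step 1: Combine and sort all 16 observations; assign midranks.
sorted (value, group): (7,X), (8,Y), (10,X), (10,Y), (12,Y), (15,X), (16,X), (19,X), (19,Y), (20,X), (23,Y), (24,X), (25,Y), (26,X), (32,Y), (33,Y)
ranks: 7->1, 8->2, 10->3.5, 10->3.5, 12->5, 15->6, 16->7, 19->8.5, 19->8.5, 20->10, 23->11, 24->12, 25->13, 26->14, 32->15, 33->16
Step 2: Rank sum for X: R1 = 1 + 3.5 + 6 + 7 + 8.5 + 10 + 12 + 14 = 62.
Step 3: U_X = R1 - n1(n1+1)/2 = 62 - 8*9/2 = 62 - 36 = 26.
       U_Y = n1*n2 - U_X = 64 - 26 = 38.
Step 4: Ties are present, so use the tie-corrected normal approximation (with continuity correction) for the p-value.
Step 5: p-value = 0.562949; compare to alpha = 0.1. fail to reject H0.

U_X = 26, p = 0.562949, fail to reject H0 at alpha = 0.1.


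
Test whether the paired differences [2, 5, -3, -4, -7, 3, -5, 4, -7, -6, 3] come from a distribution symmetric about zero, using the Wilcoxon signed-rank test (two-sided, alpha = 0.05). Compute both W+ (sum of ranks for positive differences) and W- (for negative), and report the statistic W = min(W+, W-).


Step 1: Drop any zero differences (none here) and take |d_i|.
|d| = [2, 5, 3, 4, 7, 3, 5, 4, 7, 6, 3]
Step 2: Midrank |d_i| (ties get averaged ranks).
ranks: |2|->1, |5|->7.5, |3|->3, |4|->5.5, |7|->10.5, |3|->3, |5|->7.5, |4|->5.5, |7|->10.5, |6|->9, |3|->3
Step 3: Attach original signs; sum ranks with positive sign and with negative sign.
W+ = 1 + 7.5 + 3 + 5.5 + 3 = 20
W- = 3 + 5.5 + 10.5 + 7.5 + 10.5 + 9 = 46
(Check: W+ + W- = 66 should equal n(n+1)/2 = 66.)
Step 4: Test statistic W = min(W+, W-) = 20.
Step 5: Ties in |d|, so use the tie-corrected normal approximation.
        E[W] = n(n+1)/4 = 11*12/4 = 33.
        Tie groups: |d|=3 (t=3), |d|=4 (t=2), |d|=5 (t=2), |d|=7 (t=2); sum(t^3 - t) = 42.
        Var[W] = n(n+1)(2n+1)/24 - sum(t^3-t)/48 = 3036/24 - 42/48 = 125.625.
        z = (W - E[W]) / sqrt(Var[W]) = (20 - 33) / 11.2083 = -1.1599.
        Two-sided p = 2*Phi(z) = 0.246106.
Step 6: alpha = 0.05. fail to reject H0.

W+ = 20, W- = 46, W = min = 20, p = 0.246106, fail to reject H0.


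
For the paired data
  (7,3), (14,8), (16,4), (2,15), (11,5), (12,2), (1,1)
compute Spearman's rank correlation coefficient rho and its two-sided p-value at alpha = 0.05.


Step 1: Rank x and y separately (midranks; no ties here).
rank(x): 7->3, 14->6, 16->7, 2->2, 11->4, 12->5, 1->1
rank(y): 3->3, 8->6, 4->4, 15->7, 5->5, 2->2, 1->1
Step 2: d_i = R_x(i) - R_y(i); compute d_i^2.
  (3-3)^2=0, (6-6)^2=0, (7-4)^2=9, (2-7)^2=25, (4-5)^2=1, (5-2)^2=9, (1-1)^2=0
sum(d^2) = 44.
Step 3: rho = 1 - 6*44 / (7*(7^2 - 1)) = 1 - 264/336 = 0.214286.
Step 4: Under H0, t = rho * sqrt((n-2)/(1-rho^2)) = 0.4906 ~ t(5).
Step 5: Two-sided p-value from the t-distribution with 5 df = 0.644512.
Step 6: alpha = 0.05. fail to reject H0.

rho = 0.2143, p = 0.644512, fail to reject H0 at alpha = 0.05.


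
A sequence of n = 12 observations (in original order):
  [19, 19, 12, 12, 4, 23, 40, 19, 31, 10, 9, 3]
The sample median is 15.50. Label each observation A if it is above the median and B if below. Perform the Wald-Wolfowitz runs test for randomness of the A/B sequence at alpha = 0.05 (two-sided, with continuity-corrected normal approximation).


Step 1: Compute median = 15.50; label A = above, B = below.
Labels in order: AABBBAAAABBB  (n_A = 6, n_B = 6)
Step 2: Count runs R = 4.
Step 3: Under H0 (random ordering), E[R] = 2*n_A*n_B/(n_A+n_B) + 1 = 2*6*6/12 + 1 = 7.0000.
        Var[R] = 2*n_A*n_B*(2*n_A*n_B - n_A - n_B) / ((n_A+n_B)^2 * (n_A+n_B-1)) = 4320/1584 = 2.7273.
        SD[R] = 1.6514.
Step 4: Continuity-corrected z = (R + 0.5 - E[R]) / SD[R] = (4 + 0.5 - 7.0000) / 1.6514 = -1.5138.
Step 5: Two-sided p-value via normal approximation = 2*(1 - Phi(|z|)) = 0.130070.
Step 6: alpha = 0.05. fail to reject H0.

R = 4, z = -1.5138, p = 0.130070, fail to reject H0.


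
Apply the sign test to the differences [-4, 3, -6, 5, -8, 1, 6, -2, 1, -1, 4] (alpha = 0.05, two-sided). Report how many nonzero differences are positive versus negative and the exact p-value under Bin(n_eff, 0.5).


Step 1: Discard zero differences. Original n = 11; n_eff = number of nonzero differences = 11.
Nonzero differences (with sign): -4, +3, -6, +5, -8, +1, +6, -2, +1, -1, +4
Step 2: Count signs: positive = 6, negative = 5.
Step 3: Under H0: P(positive) = 0.5, so the number of positives S ~ Bin(11, 0.5).
Step 4: Two-sided exact p-value = sum of Bin(11,0.5) probabilities at or below the observed probability = 1.000000.
Step 5: alpha = 0.05. fail to reject H0.

n_eff = 11, pos = 6, neg = 5, p = 1.000000, fail to reject H0.


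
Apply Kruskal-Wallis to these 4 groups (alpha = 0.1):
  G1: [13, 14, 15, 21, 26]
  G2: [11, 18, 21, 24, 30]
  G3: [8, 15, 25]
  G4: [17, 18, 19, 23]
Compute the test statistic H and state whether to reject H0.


Step 1: Combine all N = 17 observations and assign midranks.
sorted (value, group, rank): (8,G3,1), (11,G2,2), (13,G1,3), (14,G1,4), (15,G1,5.5), (15,G3,5.5), (17,G4,7), (18,G2,8.5), (18,G4,8.5), (19,G4,10), (21,G1,11.5), (21,G2,11.5), (23,G4,13), (24,G2,14), (25,G3,15), (26,G1,16), (30,G2,17)
Step 2: Sum ranks within each group.
R_1 = 40 (n_1 = 5)
R_2 = 53 (n_2 = 5)
R_3 = 21.5 (n_3 = 3)
R_4 = 38.5 (n_4 = 4)
Step 3: H = 12/(N(N+1)) * sum(R_i^2/n_i) - 3(N+1)
     = 12/(17*18) * (40^2/5 + 53^2/5 + 21.5^2/3 + 38.5^2/4) - 3*18
     = 0.039216 * 1406.45 - 54
     = 1.154739.
Step 4: Ties present; correction factor C = 1 - 18/(17^3 - 17) = 0.996324. Corrected H = 1.154739 / 0.996324 = 1.159000.
Step 5: Under H0, H ~ chi^2(3); p-value = 0.762854.
Step 6: alpha = 0.1. fail to reject H0.

H = 1.1590, df = 3, p = 0.762854, fail to reject H0.


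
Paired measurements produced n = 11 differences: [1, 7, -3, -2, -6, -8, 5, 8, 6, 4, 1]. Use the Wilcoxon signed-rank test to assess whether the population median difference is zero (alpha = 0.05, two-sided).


Step 1: Drop any zero differences (none here) and take |d_i|.
|d| = [1, 7, 3, 2, 6, 8, 5, 8, 6, 4, 1]
Step 2: Midrank |d_i| (ties get averaged ranks).
ranks: |1|->1.5, |7|->9, |3|->4, |2|->3, |6|->7.5, |8|->10.5, |5|->6, |8|->10.5, |6|->7.5, |4|->5, |1|->1.5
Step 3: Attach original signs; sum ranks with positive sign and with negative sign.
W+ = 1.5 + 9 + 6 + 10.5 + 7.5 + 5 + 1.5 = 41
W- = 4 + 3 + 7.5 + 10.5 = 25
(Check: W+ + W- = 66 should equal n(n+1)/2 = 66.)
Step 4: Test statistic W = min(W+, W-) = 25.
Step 5: Ties in |d|, so use the tie-corrected normal approximation.
        E[W] = n(n+1)/4 = 11*12/4 = 33.
        Tie groups: |d|=1 (t=2), |d|=6 (t=2), |d|=8 (t=2); sum(t^3 - t) = 18.
        Var[W] = n(n+1)(2n+1)/24 - sum(t^3-t)/48 = 3036/24 - 18/48 = 126.125.
        z = (W - E[W]) / sqrt(Var[W]) = (25 - 33) / 11.2305 = -0.7123.
        Two-sided p = 2*Phi(z) = 0.476252.
Step 6: alpha = 0.05. fail to reject H0.

W+ = 41, W- = 25, W = min = 25, p = 0.476252, fail to reject H0.


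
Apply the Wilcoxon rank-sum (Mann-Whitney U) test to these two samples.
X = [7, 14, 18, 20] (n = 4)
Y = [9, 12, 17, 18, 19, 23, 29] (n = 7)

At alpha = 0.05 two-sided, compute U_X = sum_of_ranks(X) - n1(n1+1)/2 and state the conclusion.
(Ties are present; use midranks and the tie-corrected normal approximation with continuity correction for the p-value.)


Step 1: Combine and sort all 11 observations; assign midranks.
sorted (value, group): (7,X), (9,Y), (12,Y), (14,X), (17,Y), (18,X), (18,Y), (19,Y), (20,X), (23,Y), (29,Y)
ranks: 7->1, 9->2, 12->3, 14->4, 17->5, 18->6.5, 18->6.5, 19->8, 20->9, 23->10, 29->11
Step 2: Rank sum for X: R1 = 1 + 4 + 6.5 + 9 = 20.5.
Step 3: U_X = R1 - n1(n1+1)/2 = 20.5 - 4*5/2 = 20.5 - 10 = 10.5.
       U_Y = n1*n2 - U_X = 28 - 10.5 = 17.5.
Step 4: Ties are present, so use the tie-corrected normal approximation (with continuity correction) for the p-value.
Step 5: p-value = 0.569872; compare to alpha = 0.05. fail to reject H0.

U_X = 10.5, p = 0.569872, fail to reject H0 at alpha = 0.05.


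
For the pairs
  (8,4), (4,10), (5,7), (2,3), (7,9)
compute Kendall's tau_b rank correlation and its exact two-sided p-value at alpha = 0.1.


Step 1: Enumerate the 10 unordered pairs (i,j) with i<j and classify each by sign(x_j-x_i) * sign(y_j-y_i).
  (1,2):dx=-4,dy=+6->D; (1,3):dx=-3,dy=+3->D; (1,4):dx=-6,dy=-1->C; (1,5):dx=-1,dy=+5->D
  (2,3):dx=+1,dy=-3->D; (2,4):dx=-2,dy=-7->C; (2,5):dx=+3,dy=-1->D; (3,4):dx=-3,dy=-4->C
  (3,5):dx=+2,dy=+2->C; (4,5):dx=+5,dy=+6->C
Step 2: C = 5, D = 5, total pairs = 10.
Step 3: tau = (C - D)/(n(n-1)/2) = (5 - 5)/10 = 0.000000.
Step 4: Exact two-sided p-value (enumerate n! = 120 permutations of y under H0): p = 1.000000.
Step 5: alpha = 0.1. fail to reject H0.

tau_b = 0.0000 (C=5, D=5), p = 1.000000, fail to reject H0.


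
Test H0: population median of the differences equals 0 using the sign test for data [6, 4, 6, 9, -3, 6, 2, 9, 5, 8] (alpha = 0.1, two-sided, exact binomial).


Step 1: Discard zero differences. Original n = 10; n_eff = number of nonzero differences = 10.
Nonzero differences (with sign): +6, +4, +6, +9, -3, +6, +2, +9, +5, +8
Step 2: Count signs: positive = 9, negative = 1.
Step 3: Under H0: P(positive) = 0.5, so the number of positives S ~ Bin(10, 0.5).
Step 4: Two-sided exact p-value = sum of Bin(10,0.5) probabilities at or below the observed probability = 0.021484.
Step 5: alpha = 0.1. reject H0.

n_eff = 10, pos = 9, neg = 1, p = 0.021484, reject H0.


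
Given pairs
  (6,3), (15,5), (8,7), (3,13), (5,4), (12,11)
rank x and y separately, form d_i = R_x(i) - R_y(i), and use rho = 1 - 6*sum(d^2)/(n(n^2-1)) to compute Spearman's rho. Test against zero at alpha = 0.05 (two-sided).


Step 1: Rank x and y separately (midranks; no ties here).
rank(x): 6->3, 15->6, 8->4, 3->1, 5->2, 12->5
rank(y): 3->1, 5->3, 7->4, 13->6, 4->2, 11->5
Step 2: d_i = R_x(i) - R_y(i); compute d_i^2.
  (3-1)^2=4, (6-3)^2=9, (4-4)^2=0, (1-6)^2=25, (2-2)^2=0, (5-5)^2=0
sum(d^2) = 38.
Step 3: rho = 1 - 6*38 / (6*(6^2 - 1)) = 1 - 228/210 = -0.085714.
Step 4: Under H0, t = rho * sqrt((n-2)/(1-rho^2)) = -0.1721 ~ t(4).
Step 5: Two-sided p-value from the t-distribution with 4 df = 0.871743.
Step 6: alpha = 0.05. fail to reject H0.

rho = -0.0857, p = 0.871743, fail to reject H0 at alpha = 0.05.


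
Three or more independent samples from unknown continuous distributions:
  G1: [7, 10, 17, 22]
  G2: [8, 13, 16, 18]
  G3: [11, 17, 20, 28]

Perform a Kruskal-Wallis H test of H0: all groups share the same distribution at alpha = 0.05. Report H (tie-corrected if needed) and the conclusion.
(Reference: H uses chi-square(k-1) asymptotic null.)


Step 1: Combine all N = 12 observations and assign midranks.
sorted (value, group, rank): (7,G1,1), (8,G2,2), (10,G1,3), (11,G3,4), (13,G2,5), (16,G2,6), (17,G1,7.5), (17,G3,7.5), (18,G2,9), (20,G3,10), (22,G1,11), (28,G3,12)
Step 2: Sum ranks within each group.
R_1 = 22.5 (n_1 = 4)
R_2 = 22 (n_2 = 4)
R_3 = 33.5 (n_3 = 4)
Step 3: H = 12/(N(N+1)) * sum(R_i^2/n_i) - 3(N+1)
     = 12/(12*13) * (22.5^2/4 + 22^2/4 + 33.5^2/4) - 3*13
     = 0.076923 * 528.125 - 39
     = 1.625000.
Step 4: Ties present; correction factor C = 1 - 6/(12^3 - 12) = 0.996503. Corrected H = 1.625000 / 0.996503 = 1.630702.
Step 5: Under H0, H ~ chi^2(2); p-value = 0.442484.
Step 6: alpha = 0.05. fail to reject H0.

H = 1.6307, df = 2, p = 0.442484, fail to reject H0.


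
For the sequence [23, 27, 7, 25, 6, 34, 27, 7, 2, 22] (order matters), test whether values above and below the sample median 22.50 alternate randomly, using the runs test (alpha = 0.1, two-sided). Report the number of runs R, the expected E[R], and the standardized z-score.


Step 1: Compute median = 22.50; label A = above, B = below.
Labels in order: AABABAABBB  (n_A = 5, n_B = 5)
Step 2: Count runs R = 6.
Step 3: Under H0 (random ordering), E[R] = 2*n_A*n_B/(n_A+n_B) + 1 = 2*5*5/10 + 1 = 6.0000.
        Var[R] = 2*n_A*n_B*(2*n_A*n_B - n_A - n_B) / ((n_A+n_B)^2 * (n_A+n_B-1)) = 2000/900 = 2.2222.
        SD[R] = 1.4907.
Step 4: R = E[R], so z = 0 with no continuity correction.
Step 5: Two-sided p-value via normal approximation = 2*(1 - Phi(|z|)) = 1.000000.
Step 6: alpha = 0.1. fail to reject H0.

R = 6, z = 0.0000, p = 1.000000, fail to reject H0.


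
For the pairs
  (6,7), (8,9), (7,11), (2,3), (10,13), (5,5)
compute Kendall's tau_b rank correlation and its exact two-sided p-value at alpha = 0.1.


Step 1: Enumerate the 15 unordered pairs (i,j) with i<j and classify each by sign(x_j-x_i) * sign(y_j-y_i).
  (1,2):dx=+2,dy=+2->C; (1,3):dx=+1,dy=+4->C; (1,4):dx=-4,dy=-4->C; (1,5):dx=+4,dy=+6->C
  (1,6):dx=-1,dy=-2->C; (2,3):dx=-1,dy=+2->D; (2,4):dx=-6,dy=-6->C; (2,5):dx=+2,dy=+4->C
  (2,6):dx=-3,dy=-4->C; (3,4):dx=-5,dy=-8->C; (3,5):dx=+3,dy=+2->C; (3,6):dx=-2,dy=-6->C
  (4,5):dx=+8,dy=+10->C; (4,6):dx=+3,dy=+2->C; (5,6):dx=-5,dy=-8->C
Step 2: C = 14, D = 1, total pairs = 15.
Step 3: tau = (C - D)/(n(n-1)/2) = (14 - 1)/15 = 0.866667.
Step 4: Exact two-sided p-value (enumerate n! = 720 permutations of y under H0): p = 0.016667.
Step 5: alpha = 0.1. reject H0.

tau_b = 0.8667 (C=14, D=1), p = 0.016667, reject H0.


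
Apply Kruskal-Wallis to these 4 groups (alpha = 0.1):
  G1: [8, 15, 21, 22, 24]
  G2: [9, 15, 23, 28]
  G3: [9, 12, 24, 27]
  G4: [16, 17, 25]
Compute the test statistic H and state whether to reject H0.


Step 1: Combine all N = 16 observations and assign midranks.
sorted (value, group, rank): (8,G1,1), (9,G2,2.5), (9,G3,2.5), (12,G3,4), (15,G1,5.5), (15,G2,5.5), (16,G4,7), (17,G4,8), (21,G1,9), (22,G1,10), (23,G2,11), (24,G1,12.5), (24,G3,12.5), (25,G4,14), (27,G3,15), (28,G2,16)
Step 2: Sum ranks within each group.
R_1 = 38 (n_1 = 5)
R_2 = 35 (n_2 = 4)
R_3 = 34 (n_3 = 4)
R_4 = 29 (n_4 = 3)
Step 3: H = 12/(N(N+1)) * sum(R_i^2/n_i) - 3(N+1)
     = 12/(16*17) * (38^2/5 + 35^2/4 + 34^2/4 + 29^2/3) - 3*17
     = 0.044118 * 1164.38 - 51
     = 0.369853.
Step 4: Ties present; correction factor C = 1 - 18/(16^3 - 16) = 0.995588. Corrected H = 0.369853 / 0.995588 = 0.371492.
Step 5: Under H0, H ~ chi^2(3); p-value = 0.946067.
Step 6: alpha = 0.1. fail to reject H0.

H = 0.3715, df = 3, p = 0.946067, fail to reject H0.


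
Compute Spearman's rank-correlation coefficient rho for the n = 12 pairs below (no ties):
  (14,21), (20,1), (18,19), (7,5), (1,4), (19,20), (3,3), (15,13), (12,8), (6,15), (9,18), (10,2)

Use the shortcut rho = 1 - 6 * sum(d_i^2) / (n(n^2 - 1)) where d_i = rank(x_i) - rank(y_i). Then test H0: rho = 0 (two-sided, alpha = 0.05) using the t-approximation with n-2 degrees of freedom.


Step 1: Rank x and y separately (midranks; no ties here).
rank(x): 14->8, 20->12, 18->10, 7->4, 1->1, 19->11, 3->2, 15->9, 12->7, 6->3, 9->5, 10->6
rank(y): 21->12, 1->1, 19->10, 5->5, 4->4, 20->11, 3->3, 13->7, 8->6, 15->8, 18->9, 2->2
Step 2: d_i = R_x(i) - R_y(i); compute d_i^2.
  (8-12)^2=16, (12-1)^2=121, (10-10)^2=0, (4-5)^2=1, (1-4)^2=9, (11-11)^2=0, (2-3)^2=1, (9-7)^2=4, (7-6)^2=1, (3-8)^2=25, (5-9)^2=16, (6-2)^2=16
sum(d^2) = 210.
Step 3: rho = 1 - 6*210 / (12*(12^2 - 1)) = 1 - 1260/1716 = 0.265734.
Step 4: Under H0, t = rho * sqrt((n-2)/(1-rho^2)) = 0.8717 ~ t(10).
Step 5: Two-sided p-value from the t-distribution with 10 df = 0.403833.
Step 6: alpha = 0.05. fail to reject H0.

rho = 0.2657, p = 0.403833, fail to reject H0 at alpha = 0.05.


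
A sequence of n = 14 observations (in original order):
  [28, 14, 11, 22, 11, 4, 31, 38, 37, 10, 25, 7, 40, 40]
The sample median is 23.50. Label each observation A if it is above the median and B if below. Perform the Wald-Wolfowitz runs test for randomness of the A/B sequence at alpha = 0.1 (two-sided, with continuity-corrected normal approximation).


Step 1: Compute median = 23.50; label A = above, B = below.
Labels in order: ABBBBBAAABABAA  (n_A = 7, n_B = 7)
Step 2: Count runs R = 7.
Step 3: Under H0 (random ordering), E[R] = 2*n_A*n_B/(n_A+n_B) + 1 = 2*7*7/14 + 1 = 8.0000.
        Var[R] = 2*n_A*n_B*(2*n_A*n_B - n_A - n_B) / ((n_A+n_B)^2 * (n_A+n_B-1)) = 8232/2548 = 3.2308.
        SD[R] = 1.7974.
Step 4: Continuity-corrected z = (R + 0.5 - E[R]) / SD[R] = (7 + 0.5 - 8.0000) / 1.7974 = -0.2782.
Step 5: Two-sided p-value via normal approximation = 2*(1 - Phi(|z|)) = 0.780879.
Step 6: alpha = 0.1. fail to reject H0.

R = 7, z = -0.2782, p = 0.780879, fail to reject H0.


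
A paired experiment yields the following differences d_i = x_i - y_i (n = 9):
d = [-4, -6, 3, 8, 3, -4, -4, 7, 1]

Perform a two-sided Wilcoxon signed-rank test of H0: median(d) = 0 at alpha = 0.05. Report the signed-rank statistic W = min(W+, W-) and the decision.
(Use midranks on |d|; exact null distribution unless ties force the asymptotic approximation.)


Step 1: Drop any zero differences (none here) and take |d_i|.
|d| = [4, 6, 3, 8, 3, 4, 4, 7, 1]
Step 2: Midrank |d_i| (ties get averaged ranks).
ranks: |4|->5, |6|->7, |3|->2.5, |8|->9, |3|->2.5, |4|->5, |4|->5, |7|->8, |1|->1
Step 3: Attach original signs; sum ranks with positive sign and with negative sign.
W+ = 2.5 + 9 + 2.5 + 8 + 1 = 23
W- = 5 + 7 + 5 + 5 = 22
(Check: W+ + W- = 45 should equal n(n+1)/2 = 45.)
Step 4: Test statistic W = min(W+, W-) = 22.
Step 5: Ties in |d|, so use the tie-corrected normal approximation.
        E[W] = n(n+1)/4 = 9*10/4 = 22.5.
        Tie groups: |d|=3 (t=2), |d|=4 (t=3); sum(t^3 - t) = 30.
        Var[W] = n(n+1)(2n+1)/24 - sum(t^3-t)/48 = 1710/24 - 30/48 = 70.625.
        z = (W - E[W]) / sqrt(Var[W]) = (22 - 22.5) / 8.4039 = -0.0595.
        Two-sided p = 2*Phi(z) = 0.952557.
Step 6: alpha = 0.05. fail to reject H0.

W+ = 23, W- = 22, W = min = 22, p = 0.952557, fail to reject H0.
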